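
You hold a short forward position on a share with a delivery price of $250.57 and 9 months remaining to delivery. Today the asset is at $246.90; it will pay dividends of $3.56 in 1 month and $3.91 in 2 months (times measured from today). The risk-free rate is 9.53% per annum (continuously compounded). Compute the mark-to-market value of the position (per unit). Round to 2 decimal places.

PV(remaining dividends) I = 3.56·e^(−0.0953·1/12) + 3.91·e^(−0.0953·2/12) = 7.3802
Current forward F = (S − I)·e^(rT) = (246.90 − 7.3802)·e^(0.0953·9/12) = 239.5198 × 1.074091 = 257.2661
Value (long) = (F − K)·e^(−rT) = (257.2661 − 250.57) × 0.931020 = 6.2342
Short position value = −(long value) = -$6.23

-$6.23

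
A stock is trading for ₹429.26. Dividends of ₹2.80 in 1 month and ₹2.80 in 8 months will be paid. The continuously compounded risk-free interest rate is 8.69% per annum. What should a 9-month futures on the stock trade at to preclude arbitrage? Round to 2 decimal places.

PV(dividends) I = 2.80·e^(−0.0869·1/12) + 2.80·e^(−0.0869·8/12)
I = 2.7798 + 2.6424 = 5.4222
F = (S − I)·e^(rT) = (429.26 − 5.4222) · e^(0.0869·9/12)
= 423.8378 · e^0.065175 = 423.8378 × 1.067346 = ₹452.38

₹452.38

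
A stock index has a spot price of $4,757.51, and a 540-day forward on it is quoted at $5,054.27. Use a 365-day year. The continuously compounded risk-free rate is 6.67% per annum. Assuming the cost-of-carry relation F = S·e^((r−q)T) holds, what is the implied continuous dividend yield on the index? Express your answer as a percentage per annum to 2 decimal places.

2.58%

From F = S·e^((r−q)T): (r − q) = ln(F/S)/T
ln(5054.27/4757.51) = ln(1.062377) = 0.060509
(r − q) = 0.060509 / (540/365) = 0.040900
q = r − ln(F/S)/T = 0.0667 − 0.040900 = 0.025800
q = 2.58%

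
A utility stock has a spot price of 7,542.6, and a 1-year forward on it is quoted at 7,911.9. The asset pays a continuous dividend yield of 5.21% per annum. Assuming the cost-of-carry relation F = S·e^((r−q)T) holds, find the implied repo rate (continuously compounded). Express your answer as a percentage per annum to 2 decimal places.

From F = S·e^((r−q)T): (r − q) = ln(F/S)/T
ln(7911.9/7542.6) = ln(1.048962) = 0.047801
(r − q) = 0.047801 / (1) = 0.047801
r = ln(F/S)/T + q = 0.047801 + 0.0521 = 0.099901
r = 9.99%

9.99%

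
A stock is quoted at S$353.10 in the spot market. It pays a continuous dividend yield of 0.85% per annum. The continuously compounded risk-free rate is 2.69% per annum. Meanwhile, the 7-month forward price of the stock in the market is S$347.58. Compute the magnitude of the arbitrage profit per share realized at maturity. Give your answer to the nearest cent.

Fair forward: F* = S·e^(carry·T), with carry = (r − q) = 0.0269 − 0.0085 = 0.0184
F* = 353.10 · e^(0.0184 × 7/12) = 353.10 · e^0.010733 = 353.10 × 1.010791 = S$356.9103
Market S$347.58 < fair S$356.9103: forward underpriced → reverse cash-and-carry (short spot, go long the forward).
At maturity, profit = |F_mkt − F*| = |347.58 − 356.9103| = S$9.33 per share

S$9.33 per share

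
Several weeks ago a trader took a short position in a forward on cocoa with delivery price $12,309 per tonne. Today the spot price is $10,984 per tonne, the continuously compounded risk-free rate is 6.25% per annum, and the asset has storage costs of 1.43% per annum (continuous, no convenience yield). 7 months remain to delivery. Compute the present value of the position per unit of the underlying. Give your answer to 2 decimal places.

Current fair forward for the remaining 7 months: F = S·e^((r + u)·T), (r + u) = 0.0625 + 0.0143 = 0.0768
F = 10984 · e^(0.0768 × 7/12) = 10984 × 1.04581868 = 11487.2724
Value of long forward = (F − K)·e^(−rT) = (11487.2724 − 12309) · e^(−0.0625·7/12)
= -821.7276 × 0.96419827 = -792.31
Short position value = −(long value) = $792.31

$792.31 per tonne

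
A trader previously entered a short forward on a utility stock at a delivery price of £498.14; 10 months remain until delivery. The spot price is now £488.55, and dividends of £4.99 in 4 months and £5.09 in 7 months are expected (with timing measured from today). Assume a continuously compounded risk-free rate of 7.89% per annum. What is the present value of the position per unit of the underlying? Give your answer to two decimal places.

PV(remaining dividends) I = 4.99·e^(−0.0789·4/12) + 5.09·e^(−0.0789·7/12) = 9.7215
Current forward F = (S − I)·e^(rT) = (488.55 − 9.7215)·e^(0.0789·10/12) = 478.8285 × 1.067960 = 511.3697
Value (long) = (F − K)·e^(−rT) = (511.3697 − 498.14) × 0.936365 = 12.3878
Short position value = −(long value) = -£12.39

-£12.39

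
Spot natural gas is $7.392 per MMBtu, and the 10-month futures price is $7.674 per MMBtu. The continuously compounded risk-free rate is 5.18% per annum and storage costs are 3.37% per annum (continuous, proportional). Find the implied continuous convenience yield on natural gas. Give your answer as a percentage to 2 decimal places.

4.06%

F = S·e^((r+u−y)T) ⇒ (r+u−y) = ln(F/S)/T
ln(7.674/7.392) = 0.037440; /T ⇒ 0.044928
y = r + u − ln(F/S)/T = 0.0518 + 0.0337 − 0.044928 = 0.040572
y = 4.06%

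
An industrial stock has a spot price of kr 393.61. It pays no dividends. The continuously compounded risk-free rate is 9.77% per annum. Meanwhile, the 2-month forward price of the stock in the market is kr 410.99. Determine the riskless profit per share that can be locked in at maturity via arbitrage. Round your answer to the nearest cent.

Fair forward: F* = S·e^(carry·T), with carry = r = 0.0977
F* = 393.61 · e^(0.0977 × 2/12) = 393.61 · e^0.016283 = 393.61 × 1.016416 = kr 400.0715
Market kr 410.99 > fair kr 400.0715: forward overpriced → cash-and-carry (buy spot, short the forward).
At maturity, profit = |F_mkt − F*| = |410.99 − 400.0715| = kr 10.92 per share

kr 10.92 per share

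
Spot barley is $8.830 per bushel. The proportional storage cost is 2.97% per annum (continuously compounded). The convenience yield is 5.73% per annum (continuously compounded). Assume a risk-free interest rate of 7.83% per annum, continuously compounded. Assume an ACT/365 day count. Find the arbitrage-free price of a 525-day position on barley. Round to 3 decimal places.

$9.498 per bushel

Net carry = r + u − y = 0.0783 + 0.0297 − 0.0573 = 0.0507
F = S·e^((r+u−y)T) = 8.830 · e^(0.0507 × 525/365) = 8.830 · e^0.072925
= 8.830 × 1.075650 = $9.498 per bushel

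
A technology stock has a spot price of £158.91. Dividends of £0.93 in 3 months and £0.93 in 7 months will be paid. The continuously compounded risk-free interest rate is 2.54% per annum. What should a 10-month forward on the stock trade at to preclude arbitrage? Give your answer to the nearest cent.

PV(dividends) I = 0.93·e^(−0.0254·3/12) + 0.93·e^(−0.0254·7/12)
I = 0.9241 + 0.9163 = 1.8404
F = (S − I)·e^(rT) = (158.91 − 1.8404) · e^(0.0254·10/12)
= 157.0696 · e^0.021167 = 157.0696 × 1.021393 = £160.43

£160.43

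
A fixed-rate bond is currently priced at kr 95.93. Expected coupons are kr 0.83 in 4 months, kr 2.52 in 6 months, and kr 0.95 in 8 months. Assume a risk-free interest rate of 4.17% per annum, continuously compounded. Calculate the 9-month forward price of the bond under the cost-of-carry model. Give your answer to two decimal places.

PV(coupons) I = 0.83·e^(−0.0417·4/12) + 2.52·e^(−0.0417·6/12) + 0.95·e^(−0.0417·8/12)
I = 0.8185 + 2.4680 + 0.9240 = 4.2105
F = (S − I)·e^(rT) = (95.93 − 4.2105) · e^(0.0417·9/12)
= 91.7195 · e^0.031275 = 91.7195 × 1.031769 = kr 94.63

kr 94.63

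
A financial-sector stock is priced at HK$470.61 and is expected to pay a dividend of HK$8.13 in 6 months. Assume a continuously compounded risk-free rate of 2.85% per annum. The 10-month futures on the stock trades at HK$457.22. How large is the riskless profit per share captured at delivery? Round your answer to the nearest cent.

HK$16.49 per share

PV(dividends) I = 8.13·e^(−0.0285·6/12) = 8.0150
Fair futures F* = (S − I)·e^(rT) = (470.61 − 8.0150)·e^0.023750 = 462.5950 × 1.024034 = 473.7130
Market HK$457.22 < fair 473.7130: forward underpriced → reverse cash-and-carry (short the stock, invest proceeds at r, pay the dividends, go long the forward).
Profit at T = |F_mkt − F*| = |457.22 − 473.7130| = HK$16.49 per share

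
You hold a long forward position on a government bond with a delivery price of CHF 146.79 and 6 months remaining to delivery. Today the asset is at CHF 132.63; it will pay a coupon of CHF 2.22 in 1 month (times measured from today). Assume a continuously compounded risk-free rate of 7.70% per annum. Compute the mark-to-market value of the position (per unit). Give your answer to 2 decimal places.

-CHF 10.82

PV(remaining coupons) I = 2.22·e^(−0.0770·1/12) = 2.2058
Current forward F = (S − I)·e^(rT) = (132.63 − 2.2058)·e^(0.0770·6/12) = 130.4242 × 1.039251 = 135.5435
Value (long) = (F − K)·e^(−rT) = (135.5435 − 146.79) × 0.962232 = -10.8217
Value = -CHF 10.82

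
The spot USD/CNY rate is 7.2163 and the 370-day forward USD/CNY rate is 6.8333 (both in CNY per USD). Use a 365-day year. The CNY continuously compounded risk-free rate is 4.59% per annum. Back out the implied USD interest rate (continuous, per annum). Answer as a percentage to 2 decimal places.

F = S·e^((r_CNY − r_USD)T) ⇒ r_USD = r_CNY − ln(F/S)/T
ln(6.8333/7.2163) = -0.054535; /(370/365) = -0.053798
r_USD = 0.0459 + 0.053798 = 0.099698
r_USD = 9.97%

9.97%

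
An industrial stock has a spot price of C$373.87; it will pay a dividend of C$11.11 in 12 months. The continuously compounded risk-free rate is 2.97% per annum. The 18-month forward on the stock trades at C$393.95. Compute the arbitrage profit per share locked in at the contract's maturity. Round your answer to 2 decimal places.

PV(dividends) I = 11.11·e^(−0.0297·12/12) = 10.7849
Fair forward F* = (S − I)·e^(rT) = (373.87 − 10.7849)·e^0.044550 = 363.0851 × 1.045557 = 379.6262
Market C$393.95 > fair 379.6262: forward overpriced → cash-and-carry (borrow at r, buy the stock and collect the dividends, short the forward).
Profit at T = |F_mkt − F*| = |393.95 − 379.6262| = C$14.32 per share

C$14.32 per share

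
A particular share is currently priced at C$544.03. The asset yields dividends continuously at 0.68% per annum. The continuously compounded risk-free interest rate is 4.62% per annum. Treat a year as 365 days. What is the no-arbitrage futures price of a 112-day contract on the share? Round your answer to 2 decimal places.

F = S·e^((r − q)T) = 544.03 · e^((0.0462 − 0.0068) × 112/365)
= 544.03 · e^0.012090 = 544.03 × 1.012163
F = C$550.65

C$550.65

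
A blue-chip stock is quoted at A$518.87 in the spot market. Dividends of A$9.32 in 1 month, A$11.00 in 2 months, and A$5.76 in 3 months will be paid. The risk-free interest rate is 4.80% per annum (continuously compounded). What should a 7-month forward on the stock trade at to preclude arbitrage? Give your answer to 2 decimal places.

PV(dividends) I = 9.32·e^(−0.0480·1/12) + 11.00·e^(−0.0480·2/12) + 5.76·e^(−0.0480·3/12)
I = 9.2828 + 10.9124 + 5.6913 = 25.8865
F = (S − I)·e^(rT) = (518.87 − 25.8865) · e^(0.0480·7/12)
= 492.9835 · e^0.028000 = 492.9835 × 1.028396 = A$506.98

A$506.98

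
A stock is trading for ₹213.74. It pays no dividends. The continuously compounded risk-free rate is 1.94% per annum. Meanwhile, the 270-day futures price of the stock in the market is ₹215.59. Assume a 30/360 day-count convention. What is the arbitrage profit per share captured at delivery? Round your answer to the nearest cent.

₹1.28 per share

Fair futures: F* = S·e^(carry·T), with carry = r = 0.0194
F* = 213.74 · e^(0.0194 × 270/360) = 213.74 · e^0.014550 = 213.74 × 1.014656 = ₹216.8726
Market ₹215.59 < fair ₹216.8726: forward underpriced → reverse cash-and-carry (short spot, go long the forward).
At maturity, profit = |F_mkt − F*| = |215.59 − 216.8726| = ₹1.28 per share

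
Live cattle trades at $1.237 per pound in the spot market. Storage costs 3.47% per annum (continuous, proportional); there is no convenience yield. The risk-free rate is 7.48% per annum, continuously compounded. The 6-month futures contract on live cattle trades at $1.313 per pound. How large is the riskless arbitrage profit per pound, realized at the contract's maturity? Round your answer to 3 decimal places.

Fair futures: F* = S·e^(carry·T), with carry = (r + u) = 0.0748 + 0.0347 = 0.1095
F* = 1.237 · e^(0.1095 × 6/12) = 1.237 · e^0.054750 = 1.237 × 1.056277 = $1.3066
Market $1.313 > fair $1.3066: forward overpriced → cash-and-carry (buy spot, short the forward).
At maturity, profit = |F_mkt − F*| = |1.313 − 1.3066| = $0.006 per pound

$0.006 per pound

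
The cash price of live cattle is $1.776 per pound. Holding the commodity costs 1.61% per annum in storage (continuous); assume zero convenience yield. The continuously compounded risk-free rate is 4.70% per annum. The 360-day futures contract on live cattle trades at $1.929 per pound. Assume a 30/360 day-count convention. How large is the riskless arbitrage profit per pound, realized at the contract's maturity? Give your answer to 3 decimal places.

$0.037 per pound

Fair futures: F* = S·e^(carry·T), with carry = (r + u) = 0.0470 + 0.0161 = 0.0631
F* = 1.776 · e^(0.0631 × 360/360) = 1.776 · e^0.063100 = 1.776 × 1.065133 = $1.8917
Market $1.929 > fair $1.8917: forward overpriced → cash-and-carry (buy spot, short the forward).
At maturity, profit = |F_mkt − F*| = |1.929 − 1.8917| = $0.037 per pound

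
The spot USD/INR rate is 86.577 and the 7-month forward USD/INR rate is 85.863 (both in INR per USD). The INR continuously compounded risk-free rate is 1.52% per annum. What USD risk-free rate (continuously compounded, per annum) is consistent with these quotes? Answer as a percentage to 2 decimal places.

F = S·e^((r_INR − r_USD)T) ⇒ r_USD = r_INR − ln(F/S)/T
ln(85.863/86.577) = -0.008281; /(7/12) = -0.014196
r_USD = 0.0152 + 0.014196 = 0.029396
r_USD = 2.94%

2.94%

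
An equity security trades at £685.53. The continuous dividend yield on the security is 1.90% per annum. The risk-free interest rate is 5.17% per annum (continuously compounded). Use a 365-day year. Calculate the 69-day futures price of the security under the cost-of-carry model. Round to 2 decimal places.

£689.78

F = S·e^((r − q)T) = 685.53 · e^((0.0517 − 0.0190) × 69/365)
= 685.53 · e^0.006182 = 685.53 × 1.006201
F = £689.78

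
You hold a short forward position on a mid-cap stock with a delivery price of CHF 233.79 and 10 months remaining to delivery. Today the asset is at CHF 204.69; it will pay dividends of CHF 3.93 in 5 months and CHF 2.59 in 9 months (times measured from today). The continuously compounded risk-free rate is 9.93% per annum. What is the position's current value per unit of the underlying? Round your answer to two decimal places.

PV(remaining dividends) I = 3.93·e^(−0.0993·5/12) + 2.59·e^(−0.0993·9/12) = 6.1748
Current forward F = (S − I)·e^(rT) = (204.69 − 6.1748)·e^(0.0993·10/12) = 198.5152 × 1.086270 = 215.6411
Value (long) = (F − K)·e^(−rT) = (215.6411 − 233.79) × 0.920581 = -16.7075
Short position value = −(long value) = CHF 16.71

CHF 16.71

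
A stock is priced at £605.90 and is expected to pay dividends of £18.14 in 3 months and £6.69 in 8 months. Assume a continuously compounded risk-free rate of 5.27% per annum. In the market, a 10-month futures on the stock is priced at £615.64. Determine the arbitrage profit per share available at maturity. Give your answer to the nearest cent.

£7.99 per share

PV(dividends) I = 18.14·e^(−0.0527·3/12) + 6.69·e^(−0.0527·8/12) = 24.3616
Fair futures F* = (S − I)·e^(rT) = (605.90 − 24.3616)·e^0.043917 = 581.5384 × 1.044896 = 607.6471
Market £615.64 > fair 607.6471: forward overpriced → cash-and-carry (borrow at r, buy the stock and collect the dividends, short the forward).
Profit at T = |F_mkt − F*| = |615.64 − 607.6471| = £7.99 per share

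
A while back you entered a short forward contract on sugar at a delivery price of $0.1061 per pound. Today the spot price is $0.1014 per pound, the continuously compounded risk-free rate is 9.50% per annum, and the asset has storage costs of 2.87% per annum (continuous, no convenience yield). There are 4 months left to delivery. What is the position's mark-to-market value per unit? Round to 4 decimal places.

Current fair forward for the remaining 4 months: F = S·e^((r + u)·T), (r + u) = 0.0950 + 0.0287 = 0.1237
F = 0.1014 · e^(0.1237 × 4/12) = 0.1014 × 1.042095 = 0.1057
Value of long forward = (F − K)·e^(−rT) = (0.1057 − 0.1061) · e^(−0.0950·4/12)
= -0.0004 × 0.968829 = -0.0004
Short position value = −(long value) = $0.0004

$0.0004 per pound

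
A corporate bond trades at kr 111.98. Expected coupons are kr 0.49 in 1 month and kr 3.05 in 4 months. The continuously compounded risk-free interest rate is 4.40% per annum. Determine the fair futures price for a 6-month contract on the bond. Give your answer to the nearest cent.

kr 110.90

PV(coupons) I = 0.49·e^(−0.0440·1/12) + 3.05·e^(−0.0440·4/12)
I = 0.4882 + 3.0056 = 3.4938
F = (S − I)·e^(rT) = (111.98 − 3.4938) · e^(0.0440·6/12)
= 108.4862 · e^0.022000 = 108.4862 × 1.022244 = kr 110.90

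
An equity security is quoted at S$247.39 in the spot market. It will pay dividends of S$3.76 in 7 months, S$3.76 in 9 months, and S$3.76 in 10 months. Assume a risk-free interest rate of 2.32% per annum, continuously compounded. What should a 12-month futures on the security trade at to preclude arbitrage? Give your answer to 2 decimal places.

S$241.84

PV(dividends) I = 3.76·e^(−0.0232·7/12) + 3.76·e^(−0.0232·9/12) + 3.76·e^(−0.0232·10/12)
I = 3.7095 + 3.6951 + 3.6880 = 11.0926
F = (S − I)·e^(rT) = (247.39 − 11.0926) · e^(0.0232·12/12)
= 236.2974 · e^0.023200 = 236.2974 × 1.023471 = S$241.84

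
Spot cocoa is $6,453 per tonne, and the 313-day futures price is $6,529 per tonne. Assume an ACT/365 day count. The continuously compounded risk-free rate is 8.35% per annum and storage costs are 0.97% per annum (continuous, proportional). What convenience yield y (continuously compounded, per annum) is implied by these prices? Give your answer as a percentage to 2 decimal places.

7.95%

F = S·e^((r+u−y)T) ⇒ (r+u−y) = ln(F/S)/T
ln(6529/6453) = 0.011709; /T ⇒ 0.013654
y = r + u − ln(F/S)/T = 0.0835 + 0.0097 − 0.013654 = 0.079546
y = 7.95%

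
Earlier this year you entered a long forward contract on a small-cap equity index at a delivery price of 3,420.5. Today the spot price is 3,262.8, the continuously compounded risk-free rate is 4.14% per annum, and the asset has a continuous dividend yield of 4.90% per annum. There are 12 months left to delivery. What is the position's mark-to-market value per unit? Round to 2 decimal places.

Current fair forward for the remaining 12 months: F = S·e^((r − q)·T), (r − q) = 0.0414 − 0.0490 = -0.0076
F = 3262.8 · e^(-0.0076 × 12/12) = 3262.8 × 0.99242881 = 3238.0967
Value of long forward = (F − K)·e^(−rT) = (3238.0967 − 3420.5) · e^(−0.0414·12/12)
= -182.4033 × 0.95944528 = -175.01

-175.01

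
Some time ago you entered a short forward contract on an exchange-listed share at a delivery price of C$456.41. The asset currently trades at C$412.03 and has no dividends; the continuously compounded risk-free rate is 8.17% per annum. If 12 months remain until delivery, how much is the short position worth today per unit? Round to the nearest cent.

C$8.57

Current fair forward for the remaining 12 months: F = S·e^(r·T), r = 0.0817
F = 412.03 · e^(0.0817 × 12/12) = 412.03 × 1.085130 = 447.1061
Value of long forward = (F − K)·e^(−rT) = (447.1061 − 456.41) · e^(−0.0817·12/12)
= -9.3039 × 0.921548 = -8.57
Short position value = −(long value) = C$8.57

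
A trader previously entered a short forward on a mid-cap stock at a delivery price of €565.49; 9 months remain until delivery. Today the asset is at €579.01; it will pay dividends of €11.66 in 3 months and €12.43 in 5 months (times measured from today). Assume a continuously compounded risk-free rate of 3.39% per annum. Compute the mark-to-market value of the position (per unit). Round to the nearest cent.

PV(remaining dividends) I = 11.66·e^(−0.0339·3/12) + 12.43·e^(−0.0339·5/12) = 23.8173
Current forward F = (S − I)·e^(rT) = (579.01 − 23.8173)·e^(0.0339·9/12) = 555.1927 × 1.025751 = 569.4895
Value (long) = (F − K)·e^(−rT) = (569.4895 − 565.49) × 0.974895 = 3.8991
Short position value = −(long value) = -€3.90

-€3.90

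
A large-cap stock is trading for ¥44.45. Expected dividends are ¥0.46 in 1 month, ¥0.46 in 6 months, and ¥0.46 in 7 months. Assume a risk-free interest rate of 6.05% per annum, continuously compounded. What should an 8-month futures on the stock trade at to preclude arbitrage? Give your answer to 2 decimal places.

¥44.88

PV(dividends) I = 0.46·e^(−0.0605·1/12) + 0.46·e^(−0.0605·6/12) + 0.46·e^(−0.0605·7/12)
I = 0.4577 + 0.4463 + 0.4440 = 1.3480
F = (S − I)·e^(rT) = (44.45 − 1.3480) · e^(0.0605·8/12)
= 43.1020 · e^0.040333 = 43.1020 × 1.041157 = ¥44.88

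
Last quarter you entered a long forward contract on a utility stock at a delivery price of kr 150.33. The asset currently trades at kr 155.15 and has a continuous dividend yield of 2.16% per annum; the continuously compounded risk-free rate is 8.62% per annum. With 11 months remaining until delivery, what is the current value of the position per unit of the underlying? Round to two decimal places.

Current fair forward for the remaining 11 months: F = S·e^((r − q)·T), (r − q) = 0.0862 − 0.0216 = 0.0646
F = 155.15 · e^(0.0646 × 11/12) = 155.15 × 1.061005 = 164.6149
Value of long forward = (F − K)·e^(−rT) = (164.6149 − 150.33) · e^(−0.0862·11/12)
= 14.2849 × 0.924025 = 13.20

kr 13.20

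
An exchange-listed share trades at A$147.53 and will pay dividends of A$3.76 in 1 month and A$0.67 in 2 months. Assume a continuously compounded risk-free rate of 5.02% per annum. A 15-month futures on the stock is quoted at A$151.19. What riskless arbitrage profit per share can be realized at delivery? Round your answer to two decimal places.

PV(dividends) I = 3.76·e^(−0.0502·1/12) + 0.67·e^(−0.0502·2/12) = 4.4087
Fair futures F* = (S − I)·e^(rT) = (147.53 − 4.4087)·e^0.062750 = 143.1213 × 1.064761 = 152.3900
Market A$151.19 < fair 152.3900: forward underpriced → reverse cash-and-carry (short the stock, invest proceeds at r, pay the dividends, go long the forward).
Profit at T = |F_mkt − F*| = |151.19 − 152.3900| = A$1.20 per share

A$1.20 per share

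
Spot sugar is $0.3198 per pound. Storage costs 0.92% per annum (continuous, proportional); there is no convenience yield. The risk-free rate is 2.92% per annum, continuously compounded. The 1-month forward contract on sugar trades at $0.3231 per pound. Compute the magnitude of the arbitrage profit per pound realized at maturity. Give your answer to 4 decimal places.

Fair forward: F* = S·e^(carry·T), with carry = (r + u) = 0.0292 + 0.0092 = 0.0384
F* = 0.3198 · e^(0.0384 × 1/12) = 0.3198 · e^0.003200 = 0.3198 × 1.003205 = $0.3208
Market $0.3231 > fair $0.3208: forward overpriced → cash-and-carry (buy spot, short the forward).
At maturity, profit = |F_mkt − F*| = |0.3231 − 0.3208| = $0.0023 per pound

$0.0023 per pound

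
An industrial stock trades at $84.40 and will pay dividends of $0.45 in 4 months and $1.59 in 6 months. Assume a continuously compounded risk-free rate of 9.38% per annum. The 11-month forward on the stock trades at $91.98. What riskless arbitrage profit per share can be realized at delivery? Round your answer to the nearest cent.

PV(dividends) I = 0.45·e^(−0.0938·4/12) + 1.59·e^(−0.0938·6/12) = 1.9533
Fair forward F* = (S − I)·e^(rT) = (84.40 − 1.9533)·e^0.085983 = 82.4467 × 1.089788 = 89.8494
Market $91.98 > fair 89.8494: forward overpriced → cash-and-carry (borrow at r, buy the stock and collect the dividends, short the forward).
Profit at T = |F_mkt − F*| = |91.98 − 89.8494| = $2.13 per share

$2.13 per share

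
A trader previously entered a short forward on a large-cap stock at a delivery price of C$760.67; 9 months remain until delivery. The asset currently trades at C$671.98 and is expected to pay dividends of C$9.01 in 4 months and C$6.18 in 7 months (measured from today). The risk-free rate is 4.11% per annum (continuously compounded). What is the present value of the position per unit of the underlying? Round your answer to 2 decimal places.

PV(remaining dividends) I = 9.01·e^(−0.0411·4/12) + 6.18·e^(−0.0411·7/12) = 14.9210
Current forward F = (S − I)·e^(rT) = (671.98 − 14.9210)·e^(0.0411·9/12) = 657.0590 × 1.031305 = 677.6282
Value (long) = (F − K)·e^(−rT) = (677.6282 − 760.67) × 0.969645 = -80.5211
Short position value = −(long value) = C$80.52

C$80.52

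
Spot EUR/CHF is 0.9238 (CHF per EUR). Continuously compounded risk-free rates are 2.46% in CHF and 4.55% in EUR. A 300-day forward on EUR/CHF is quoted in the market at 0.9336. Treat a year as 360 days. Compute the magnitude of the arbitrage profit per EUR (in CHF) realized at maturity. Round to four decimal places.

0.0258 per EUR (in CHF)

Fair forward: F* = S·e^(carry·T), with carry = (r_CHF − r_EUR) = 0.0246 − 0.0455 = -0.0209
F* = 0.9238 · e^(-0.0209 × 300/360) = 0.9238 · e^-0.017417 = 0.9238 × 0.982734 = 0.9078
Market 0.9336 > fair 0.9078: forward overpriced → cash-and-carry (buy spot, short the forward).
At maturity, profit = |F_mkt − F*| = |0.9336 − 0.9078| = 0.0258 per EUR (in CHF)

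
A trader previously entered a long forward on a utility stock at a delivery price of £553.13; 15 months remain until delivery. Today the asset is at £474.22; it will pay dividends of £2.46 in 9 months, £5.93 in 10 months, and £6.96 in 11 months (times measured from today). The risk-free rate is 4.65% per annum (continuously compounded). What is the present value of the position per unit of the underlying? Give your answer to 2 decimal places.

PV(remaining dividends) I = 2.46·e^(−0.0465·9/12) + 5.93·e^(−0.0465·10/12) + 6.96·e^(−0.0465·11/12) = 14.7499
Current forward F = (S − I)·e^(rT) = (474.22 − 14.7499)·e^(0.0465·15/12) = 459.4701 × 1.059847 = 486.9680
Value (long) = (F − K)·e^(−rT) = (486.9680 − 553.13) × 0.943532 = -62.4260
Value = -£62.43

-£62.43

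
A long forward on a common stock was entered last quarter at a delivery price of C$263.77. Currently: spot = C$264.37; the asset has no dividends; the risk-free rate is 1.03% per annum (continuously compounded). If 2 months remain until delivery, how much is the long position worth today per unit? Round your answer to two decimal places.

Current fair forward for the remaining 2 months: F = S·e^(r·T), r = 0.0103
F = 264.37 · e^(0.0103 × 2/12) = 264.37 × 1.001718 = 264.8242
Value of long forward = (F − K)·e^(−rT) = (264.8242 − 263.77) · e^(−0.0103·2/12)
= 1.0542 × 0.998285 = 1.05

C$1.05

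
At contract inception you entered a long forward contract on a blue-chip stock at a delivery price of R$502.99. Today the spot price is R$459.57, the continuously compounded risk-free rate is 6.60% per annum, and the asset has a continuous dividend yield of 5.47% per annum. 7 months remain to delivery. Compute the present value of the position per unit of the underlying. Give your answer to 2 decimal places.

Current fair forward for the remaining 7 months: F = S·e^((r − q)·T), (r − q) = 0.0660 − 0.0547 = 0.0113
F = 459.57 · e^(0.0113 × 7/12) = 459.57 × 1.006613 = 462.6091
Value of long forward = (F − K)·e^(−rT) = (462.6091 − 502.99) · e^(−0.0660·7/12)
= -40.3809 × 0.962232 = -38.86

-R$38.86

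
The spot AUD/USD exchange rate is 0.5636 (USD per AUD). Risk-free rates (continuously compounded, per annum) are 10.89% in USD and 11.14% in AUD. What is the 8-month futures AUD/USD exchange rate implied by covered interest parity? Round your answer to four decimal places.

0.5627

F = S·e^((r_USD − r_AUD)T) = 0.5636 · e^((0.1089 − 0.1114) × 8/12)
= 0.5636 · e^-0.001667 = 0.5636 × 0.998334
F = 0.5627 USD per AUD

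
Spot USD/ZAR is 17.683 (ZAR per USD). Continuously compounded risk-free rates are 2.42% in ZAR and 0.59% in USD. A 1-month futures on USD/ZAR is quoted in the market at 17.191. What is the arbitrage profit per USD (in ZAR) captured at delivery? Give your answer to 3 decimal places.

Fair futures: F* = S·e^(carry·T), with carry = (r_ZAR − r_USD) = 0.0242 − 0.0059 = 0.0183
F* = 17.683 · e^(0.0183 × 1/12) = 17.683 · e^0.001525 = 17.683 × 1.001526 = 17.7100
Market 17.191 < fair 17.7100: forward underpriced → reverse cash-and-carry (short spot, go long the forward).
At maturity, profit = |F_mkt − F*| = |17.191 − 17.7100| = 0.519 per USD (in ZAR)

0.519 per USD (in ZAR)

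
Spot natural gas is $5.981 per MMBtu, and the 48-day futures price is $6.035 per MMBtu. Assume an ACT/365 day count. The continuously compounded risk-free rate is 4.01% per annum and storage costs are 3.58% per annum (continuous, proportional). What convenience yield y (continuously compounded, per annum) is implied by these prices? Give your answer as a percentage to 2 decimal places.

0.76%

F = S·e^((r+u−y)T) ⇒ (r+u−y) = ln(F/S)/T
ln(6.035/5.981) = 0.008988; /T ⇒ 0.068346
y = r + u − ln(F/S)/T = 0.0401 + 0.0358 − 0.068346 = 0.007554
y = 0.76%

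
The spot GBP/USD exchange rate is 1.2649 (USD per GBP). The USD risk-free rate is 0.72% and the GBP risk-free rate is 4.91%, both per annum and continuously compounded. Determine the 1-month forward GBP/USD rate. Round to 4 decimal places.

F = S·e^((r_USD − r_GBP)T) = 1.2649 · e^((0.0072 − 0.0491) × 1/12)
= 1.2649 · e^-0.003492 = 1.2649 × 0.996514
F = 1.2605 USD per GBP

1.2605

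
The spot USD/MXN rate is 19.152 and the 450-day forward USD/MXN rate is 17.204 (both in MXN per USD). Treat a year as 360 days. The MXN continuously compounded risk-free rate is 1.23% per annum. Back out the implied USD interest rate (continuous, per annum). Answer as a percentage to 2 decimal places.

F = S·e^((r_MXN − r_USD)T) ⇒ r_USD = r_MXN − ln(F/S)/T
ln(17.204/19.152) = -0.107265; /(450/360) = -0.085812
r_USD = 0.0123 + 0.085812 = 0.098112
r_USD = 9.81%

9.81%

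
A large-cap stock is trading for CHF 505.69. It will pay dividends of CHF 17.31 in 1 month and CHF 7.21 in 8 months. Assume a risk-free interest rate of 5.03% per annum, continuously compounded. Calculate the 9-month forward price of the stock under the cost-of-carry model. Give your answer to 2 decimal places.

CHF 499.99

PV(dividends) I = 17.31·e^(−0.0503·1/12) + 7.21·e^(−0.0503·8/12)
I = 17.2376 + 6.9722 = 24.2098
F = (S − I)·e^(rT) = (505.69 − 24.2098) · e^(0.0503·9/12)
= 481.4802 · e^0.037725 = 481.4802 × 1.038446 = CHF 499.99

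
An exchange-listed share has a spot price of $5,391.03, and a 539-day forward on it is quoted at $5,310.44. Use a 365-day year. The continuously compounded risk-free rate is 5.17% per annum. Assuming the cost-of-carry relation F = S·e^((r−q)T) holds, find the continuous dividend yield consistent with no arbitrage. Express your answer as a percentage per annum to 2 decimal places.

From F = S·e^((r−q)T): (r − q) = ln(F/S)/T
ln(5310.44/5391.03) = ln(0.985051) = -0.015062
(r − q) = -0.015062 / (539/365) = -0.010200
q = r − ln(F/S)/T = 0.0517 + 0.010200 = 0.061900
q = 6.19%

6.19%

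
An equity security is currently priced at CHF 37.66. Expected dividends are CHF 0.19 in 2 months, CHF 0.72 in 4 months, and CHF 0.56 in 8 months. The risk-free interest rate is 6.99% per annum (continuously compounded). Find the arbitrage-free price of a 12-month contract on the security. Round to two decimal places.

CHF 38.86

PV(dividends) I = 0.19·e^(−0.0699·2/12) + 0.72·e^(−0.0699·4/12) + 0.56·e^(−0.0699·8/12)
I = 0.1878 + 0.7034 + 0.5345 = 1.4257
F = (S − I)·e^(rT) = (37.66 − 1.4257) · e^(0.0699·12/12)
= 36.2343 · e^0.069900 = 36.2343 × 1.072401 = CHF 38.86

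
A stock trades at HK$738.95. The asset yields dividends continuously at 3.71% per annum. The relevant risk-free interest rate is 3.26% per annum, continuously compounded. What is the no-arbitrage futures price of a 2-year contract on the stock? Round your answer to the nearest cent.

HK$732.33

F = S·e^((r − q)T) = 738.95 · e^((0.0326 − 0.0371) × 2)
= 738.95 · e^-0.009000 = 738.95 × 0.991040
F = HK$732.33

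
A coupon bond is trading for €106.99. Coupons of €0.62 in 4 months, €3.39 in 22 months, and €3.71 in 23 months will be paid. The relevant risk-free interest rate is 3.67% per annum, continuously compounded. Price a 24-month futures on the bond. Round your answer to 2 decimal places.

PV(coupons) I = 0.62·e^(−0.0367·4/12) + 3.39·e^(−0.0367·22/12) + 3.71·e^(−0.0367·23/12)
I = 0.6125 + 3.1694 + 3.4580 = 7.2399
F = (S − I)·e^(rT) = (106.99 − 7.2399) · e^(0.0367·24/12)
= 99.7501 · e^0.073400 = 99.7501 × 1.076161 = €107.35

€107.35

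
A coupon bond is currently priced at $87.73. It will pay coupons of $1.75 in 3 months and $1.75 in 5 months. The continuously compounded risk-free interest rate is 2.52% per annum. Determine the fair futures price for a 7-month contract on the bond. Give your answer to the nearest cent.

PV(coupons) I = 1.75·e^(−0.0252·3/12) + 1.75·e^(−0.0252·5/12)
I = 1.7390 + 1.7317 = 3.4707
F = (S − I)·e^(rT) = (87.73 − 3.4707) · e^(0.0252·7/12)
= 84.2593 · e^0.014700 = 84.2593 × 1.014809 = $85.51

$85.51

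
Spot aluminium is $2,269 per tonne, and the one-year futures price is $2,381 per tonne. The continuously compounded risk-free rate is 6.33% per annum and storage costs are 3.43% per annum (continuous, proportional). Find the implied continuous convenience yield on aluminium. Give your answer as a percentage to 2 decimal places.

4.94%

F = S·e^((r+u−y)T) ⇒ (r+u−y) = ln(F/S)/T
ln(2381/2269) = 0.048181; /T ⇒ 0.048181
y = r + u − ln(F/S)/T = 0.0633 + 0.0343 − 0.048181 = 0.049419
y = 4.94%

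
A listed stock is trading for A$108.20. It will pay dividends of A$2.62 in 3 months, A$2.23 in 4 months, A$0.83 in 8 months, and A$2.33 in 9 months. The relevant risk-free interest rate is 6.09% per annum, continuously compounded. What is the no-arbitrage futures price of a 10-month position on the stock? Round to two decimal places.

A$105.64

PV(dividends) I = 2.62·e^(−0.0609·3/12) + 2.23·e^(−0.0609·4/12) + 0.83·e^(−0.0609·8/12) + 2.33·e^(−0.0609·9/12)
I = 2.5804 + 2.1852 + 0.7970 + 2.2260 = 7.7886
F = (S − I)·e^(rT) = (108.20 − 7.7886) · e^(0.0609·10/12)
= 100.4114 · e^0.050750 = 100.4114 × 1.052060 = A$105.64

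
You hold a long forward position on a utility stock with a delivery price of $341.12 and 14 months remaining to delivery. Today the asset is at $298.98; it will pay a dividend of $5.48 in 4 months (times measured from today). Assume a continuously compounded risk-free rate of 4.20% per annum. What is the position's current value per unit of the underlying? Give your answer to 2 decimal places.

PV(remaining dividends) I = 5.48·e^(−0.0420·4/12) = 5.4038
Current forward F = (S − I)·e^(rT) = (298.98 − 5.4038)·e^(0.0420·14/12) = 293.5762 × 1.050220 = 308.3196
Value (long) = (F − K)·e^(−rT) = (308.3196 − 341.12) × 0.952181 = -31.2319
Value = -$31.23

-$31.23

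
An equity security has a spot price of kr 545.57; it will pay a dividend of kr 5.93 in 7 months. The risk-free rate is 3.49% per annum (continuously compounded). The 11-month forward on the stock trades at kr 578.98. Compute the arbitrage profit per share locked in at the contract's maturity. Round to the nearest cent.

PV(dividends) I = 5.93·e^(−0.0349·7/12) = 5.8105
Fair forward F* = (S − I)·e^(rT) = (545.57 − 5.8105)·e^0.031992 = 539.7595 × 1.032509 = 557.3065
Market kr 578.98 > fair 557.3065: forward overpriced → cash-and-carry (borrow at r, buy the stock and collect the dividends, short the forward).
Profit at T = |F_mkt − F*| = |578.98 − 557.3065| = kr 21.67 per share

kr 21.67 per share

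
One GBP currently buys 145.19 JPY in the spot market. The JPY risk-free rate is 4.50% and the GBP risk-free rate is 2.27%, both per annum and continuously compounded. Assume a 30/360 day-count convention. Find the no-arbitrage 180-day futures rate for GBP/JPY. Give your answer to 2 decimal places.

146.82

F = S·e^((r_JPY − r_GBP)T) = 145.19 · e^((0.0450 − 0.0227) × 180/360)
= 145.19 · e^0.011150 = 145.19 × 1.011212
F = 146.82 JPY per GBP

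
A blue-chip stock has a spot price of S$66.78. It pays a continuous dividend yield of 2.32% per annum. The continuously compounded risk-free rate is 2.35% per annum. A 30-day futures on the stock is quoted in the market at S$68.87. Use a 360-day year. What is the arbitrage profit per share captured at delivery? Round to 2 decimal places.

Fair futures: F* = S·e^(carry·T), with carry = (r − q) = 0.0235 − 0.0232 = 0.0003
F* = 66.78 · e^(0.0003 × 30/360) = 66.78 · e^0.000025 = 66.78 × 1.000025 = S$66.7817
Market S$68.87 > fair S$66.7817: forward overpriced → cash-and-carry (buy spot, short the forward).
At maturity, profit = |F_mkt − F*| = |68.87 − 66.7817| = S$2.09 per share

S$2.09 per share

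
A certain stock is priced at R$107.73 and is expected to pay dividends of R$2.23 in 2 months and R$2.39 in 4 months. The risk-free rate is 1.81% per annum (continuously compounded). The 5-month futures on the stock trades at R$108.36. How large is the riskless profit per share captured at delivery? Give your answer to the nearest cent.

R$4.45 per share

PV(dividends) I = 2.23·e^(−0.0181·2/12) + 2.39·e^(−0.0181·4/12) = 4.5989
Fair futures F* = (S − I)·e^(rT) = (107.73 − 4.5989)·e^0.007542 = 103.1311 × 1.007571 = 103.9119
Market R$108.36 > fair 103.9119: forward overpriced → cash-and-carry (borrow at r, buy the stock and collect the dividends, short the forward).
Profit at T = |F_mkt − F*| = |108.36 − 103.9119| = R$4.45 per share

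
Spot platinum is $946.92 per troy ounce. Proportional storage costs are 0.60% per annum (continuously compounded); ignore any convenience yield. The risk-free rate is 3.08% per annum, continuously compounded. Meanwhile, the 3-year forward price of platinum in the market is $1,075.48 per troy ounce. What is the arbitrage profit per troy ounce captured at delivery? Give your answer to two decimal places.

Fair forward: F* = S·e^(carry·T), with carry = (r + u) = 0.0308 + 0.0060 = 0.0368
F* = 946.92 · e^(0.0368 × 3) = 946.92 · e^0.110400 = 946.92 × 1.116725 = $1057.4492
Market $1075.48 > fair $1057.4492: forward overpriced → cash-and-carry (buy spot, short the forward).
At maturity, profit = |F_mkt − F*| = |1075.48 − 1057.4492| = $18.03 per troy ounce

$18.03 per troy ounce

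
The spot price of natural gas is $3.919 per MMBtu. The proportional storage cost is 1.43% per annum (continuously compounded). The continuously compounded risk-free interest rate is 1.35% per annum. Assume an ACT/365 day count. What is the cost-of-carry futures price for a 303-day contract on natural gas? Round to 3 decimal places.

Net carry = r + u − y = 0.0135 + 0.0143 − 0.0000 = 0.0278
F = S·e^((r+u−y)T) = 3.919 · e^(0.0278 × 303/365) = 3.919 · e^0.023078
= 3.919 × 1.023346 = $4.010 per MMBtu

$4.010 per MMBtu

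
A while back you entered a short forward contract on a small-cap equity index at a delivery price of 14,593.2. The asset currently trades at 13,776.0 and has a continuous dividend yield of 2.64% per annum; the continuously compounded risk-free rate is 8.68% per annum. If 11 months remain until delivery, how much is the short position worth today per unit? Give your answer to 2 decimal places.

Current fair forward for the remaining 11 months: F = S·e^((r − q)·T), (r − q) = 0.0868 − 0.0264 = 0.0604
F = 13776.0 · e^(0.0604 × 11/12) = 13776.0 × 1.05692808 = 14560.2412
Value of long forward = (F − K)·e^(−rT) = (14560.2412 − 14593.2) · e^(−0.0868·11/12)
= -32.9588 × 0.92351645 = -30.44
Short position value = −(long value) = 30.44

30.44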